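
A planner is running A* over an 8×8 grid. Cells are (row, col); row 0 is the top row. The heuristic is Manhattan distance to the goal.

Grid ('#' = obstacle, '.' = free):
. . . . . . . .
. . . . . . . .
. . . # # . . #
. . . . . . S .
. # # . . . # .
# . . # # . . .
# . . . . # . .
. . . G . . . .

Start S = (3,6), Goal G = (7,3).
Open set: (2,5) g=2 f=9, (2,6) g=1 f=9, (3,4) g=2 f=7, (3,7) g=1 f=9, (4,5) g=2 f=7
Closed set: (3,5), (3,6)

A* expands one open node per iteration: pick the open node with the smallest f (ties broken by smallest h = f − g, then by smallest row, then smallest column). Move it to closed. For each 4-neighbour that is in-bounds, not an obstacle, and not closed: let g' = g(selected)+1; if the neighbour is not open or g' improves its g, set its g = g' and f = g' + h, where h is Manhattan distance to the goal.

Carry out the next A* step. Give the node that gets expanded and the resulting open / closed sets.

step 1: expand (3,4) (f=7, h=5) → closed; open now [(2,5) g=2 f=9, (2,6) g=1 f=9, (3,3) g=3 f=7, (3,7) g=1 f=9, (4,4) g=3 f=7, (4,5) g=2 f=7]

expanded=(3,4); open=[(2,5) g=2 f=9, (2,6) g=1 f=9, (3,3) g=3 f=7, (3,7) g=1 f=9, (4,4) g=3 f=7, (4,5) g=2 f=7]; closed=[(3,4), (3,5), (3,6)]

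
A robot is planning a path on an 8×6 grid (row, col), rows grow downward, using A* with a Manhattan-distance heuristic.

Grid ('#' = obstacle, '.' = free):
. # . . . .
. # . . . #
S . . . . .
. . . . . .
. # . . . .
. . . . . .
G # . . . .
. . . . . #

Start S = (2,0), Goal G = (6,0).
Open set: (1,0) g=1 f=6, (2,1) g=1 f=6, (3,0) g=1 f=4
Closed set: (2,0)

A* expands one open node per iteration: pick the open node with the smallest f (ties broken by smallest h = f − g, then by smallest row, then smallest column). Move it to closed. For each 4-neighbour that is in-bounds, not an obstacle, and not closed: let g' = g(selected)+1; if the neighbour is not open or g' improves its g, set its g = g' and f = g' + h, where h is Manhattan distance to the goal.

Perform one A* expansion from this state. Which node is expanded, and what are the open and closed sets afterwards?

expanded=(3,0); open=[(1,0) g=1 f=6, (2,1) g=1 f=6, (3,1) g=2 f=6, (4,0) g=2 f=4]; closed=[(2,0), (3,0)]

step 1: expand (3,0) (f=4, h=3) → closed; open now [(1,0) g=1 f=6, (2,1) g=1 f=6, (3,1) g=2 f=6, (4,0) g=2 f=4]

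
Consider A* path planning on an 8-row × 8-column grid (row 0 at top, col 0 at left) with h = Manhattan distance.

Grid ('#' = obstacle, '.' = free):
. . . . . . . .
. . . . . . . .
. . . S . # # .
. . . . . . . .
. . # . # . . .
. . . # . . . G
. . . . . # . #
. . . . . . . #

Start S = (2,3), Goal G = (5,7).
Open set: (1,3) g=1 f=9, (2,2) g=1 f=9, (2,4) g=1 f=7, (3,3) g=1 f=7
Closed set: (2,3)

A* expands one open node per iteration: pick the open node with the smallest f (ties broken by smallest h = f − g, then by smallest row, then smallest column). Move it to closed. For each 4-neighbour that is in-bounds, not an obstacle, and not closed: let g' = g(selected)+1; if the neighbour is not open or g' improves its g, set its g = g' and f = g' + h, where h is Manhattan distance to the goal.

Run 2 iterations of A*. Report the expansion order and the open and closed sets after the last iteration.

step 1: expand (2,4) (f=7, h=6) → closed; open now [(1,3) g=1 f=9, (1,4) g=2 f=9, (2,2) g=1 f=9, (3,3) g=1 f=7, (3,4) g=2 f=7]
step 2: expand (3,4) (f=7, h=5) → closed; open now [(1,3) g=1 f=9, (1,4) g=2 f=9, (2,2) g=1 f=9, (3,3) g=1 f=7, (3,5) g=3 f=7]

order=[(2,4) → (3,4)]; open=[(1,3) g=1 f=9, (1,4) g=2 f=9, (2,2) g=1 f=9, (3,3) g=1 f=7, (3,5) g=3 f=7]; closed=[(2,3), (2,4), (3,4)]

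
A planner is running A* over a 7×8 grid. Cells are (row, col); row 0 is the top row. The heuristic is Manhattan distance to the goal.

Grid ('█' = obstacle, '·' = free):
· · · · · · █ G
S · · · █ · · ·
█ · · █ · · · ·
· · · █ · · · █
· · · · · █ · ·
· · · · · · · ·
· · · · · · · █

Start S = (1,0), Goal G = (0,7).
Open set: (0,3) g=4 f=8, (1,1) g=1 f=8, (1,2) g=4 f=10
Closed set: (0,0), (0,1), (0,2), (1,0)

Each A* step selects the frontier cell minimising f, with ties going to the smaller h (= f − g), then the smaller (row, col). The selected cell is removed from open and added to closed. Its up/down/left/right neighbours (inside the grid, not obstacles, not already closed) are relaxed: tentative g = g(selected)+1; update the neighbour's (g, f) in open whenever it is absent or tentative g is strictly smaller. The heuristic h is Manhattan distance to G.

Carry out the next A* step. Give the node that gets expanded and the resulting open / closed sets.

step 1: expand (0,3) (f=8, h=4) → closed; open now [(0,4) g=5 f=8, (1,1) g=1 f=8, (1,2) g=4 f=10, (1,3) g=5 f=10]

expanded=(0,3); open=[(0,4) g=5 f=8, (1,1) g=1 f=8, (1,2) g=4 f=10, (1,3) g=5 f=10]; closed=[(0,0), (0,1), (0,2), (0,3), (1,0)]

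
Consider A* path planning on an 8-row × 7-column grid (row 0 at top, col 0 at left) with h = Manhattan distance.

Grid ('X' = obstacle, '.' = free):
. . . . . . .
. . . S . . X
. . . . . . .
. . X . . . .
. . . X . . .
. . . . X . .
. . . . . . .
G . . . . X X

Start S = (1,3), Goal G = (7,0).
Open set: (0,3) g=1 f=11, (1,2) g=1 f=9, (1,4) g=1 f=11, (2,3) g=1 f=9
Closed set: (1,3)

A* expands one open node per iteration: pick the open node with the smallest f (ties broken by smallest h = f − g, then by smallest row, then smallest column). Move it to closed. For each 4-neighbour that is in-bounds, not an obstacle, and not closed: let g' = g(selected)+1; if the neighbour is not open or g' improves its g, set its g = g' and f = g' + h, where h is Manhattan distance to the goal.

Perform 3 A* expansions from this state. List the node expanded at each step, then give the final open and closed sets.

step 1: expand (1,2) (f=9, h=8) → closed; open now [(0,2) g=2 f=11, (0,3) g=1 f=11, (1,1) g=2 f=9, (1,4) g=1 f=11, (2,2) g=2 f=9, (2,3) g=1 f=9]
step 2: expand (1,1) (f=9, h=7) → closed; open now [(0,1) g=3 f=11, (0,2) g=2 f=11, (0,3) g=1 f=11, (1,0) g=3 f=9, (1,4) g=1 f=11, (2,1) g=3 f=9, (2,2) g=2 f=9, (2,3) g=1 f=9]
step 3: expand (1,0) (f=9, h=6) → closed; open now [(0,0) g=4 f=11, (0,1) g=3 f=11, (0,2) g=2 f=11, (0,3) g=1 f=11, (1,4) g=1 f=11, (2,0) g=4 f=9, (2,1) g=3 f=9, (2,2) g=2 f=9, (2,3) g=1 f=9]

order=[(1,2) → (1,1) → (1,0)]; open=[(0,0) g=4 f=11, (0,1) g=3 f=11, (0,2) g=2 f=11, (0,3) g=1 f=11, (1,4) g=1 f=11, (2,0) g=4 f=9, (2,1) g=3 f=9, (2,2) g=2 f=9, (2,3) g=1 f=9]; closed=[(1,0), (1,1), (1,2), (1,3)]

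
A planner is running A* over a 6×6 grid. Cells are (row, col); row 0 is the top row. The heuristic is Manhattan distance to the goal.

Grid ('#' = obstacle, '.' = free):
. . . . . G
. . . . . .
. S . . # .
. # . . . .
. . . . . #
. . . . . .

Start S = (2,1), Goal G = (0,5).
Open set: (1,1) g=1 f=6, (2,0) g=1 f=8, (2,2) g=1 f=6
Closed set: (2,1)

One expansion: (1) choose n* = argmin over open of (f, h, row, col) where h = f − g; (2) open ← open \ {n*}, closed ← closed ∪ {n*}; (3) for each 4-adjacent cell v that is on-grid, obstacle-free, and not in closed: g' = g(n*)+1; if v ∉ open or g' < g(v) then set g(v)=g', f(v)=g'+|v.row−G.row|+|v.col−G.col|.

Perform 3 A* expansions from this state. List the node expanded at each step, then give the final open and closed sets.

order=[(1,1) → (0,1) → (0,2)]; open=[(0,0) g=3 f=8, (0,3) g=4 f=6, (1,0) g=2 f=8, (1,2) g=2 f=6, (2,0) g=1 f=8, (2,2) g=1 f=6]; closed=[(0,1), (0,2), (1,1), (2,1)]

step 1: expand (1,1) (f=6, h=5) → closed; open now [(0,1) g=2 f=6, (1,0) g=2 f=8, (1,2) g=2 f=6, (2,0) g=1 f=8, (2,2) g=1 f=6]
step 2: expand (0,1) (f=6, h=4) → closed; open now [(0,0) g=3 f=8, (0,2) g=3 f=6, (1,0) g=2 f=8, (1,2) g=2 f=6, (2,0) g=1 f=8, (2,2) g=1 f=6]
step 3: expand (0,2) (f=6, h=3) → closed; open now [(0,0) g=3 f=8, (0,3) g=4 f=6, (1,0) g=2 f=8, (1,2) g=2 f=6, (2,0) g=1 f=8, (2,2) g=1 f=6]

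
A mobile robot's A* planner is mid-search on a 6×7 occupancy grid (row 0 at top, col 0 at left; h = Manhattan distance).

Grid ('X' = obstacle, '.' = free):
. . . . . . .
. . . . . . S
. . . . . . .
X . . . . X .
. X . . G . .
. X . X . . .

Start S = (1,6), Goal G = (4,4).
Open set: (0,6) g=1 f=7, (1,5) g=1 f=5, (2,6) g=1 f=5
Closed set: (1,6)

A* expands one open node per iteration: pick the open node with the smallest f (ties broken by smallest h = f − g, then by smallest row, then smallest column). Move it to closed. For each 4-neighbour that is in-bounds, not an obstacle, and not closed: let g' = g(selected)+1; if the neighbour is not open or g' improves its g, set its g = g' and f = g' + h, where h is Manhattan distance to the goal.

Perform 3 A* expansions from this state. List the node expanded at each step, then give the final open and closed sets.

step 1: expand (1,5) (f=5, h=4) → closed; open now [(0,5) g=2 f=7, (0,6) g=1 f=7, (1,4) g=2 f=5, (2,5) g=2 f=5, (2,6) g=1 f=5]
step 2: expand (1,4) (f=5, h=3) → closed; open now [(0,4) g=3 f=7, (0,5) g=2 f=7, (0,6) g=1 f=7, (1,3) g=3 f=7, (2,4) g=3 f=5, (2,5) g=2 f=5, (2,6) g=1 f=5]
step 3: expand (2,4) (f=5, h=2) → closed; open now [(0,4) g=3 f=7, (0,5) g=2 f=7, (0,6) g=1 f=7, (1,3) g=3 f=7, (2,3) g=4 f=7, (2,5) g=2 f=5, (2,6) g=1 f=5, (3,4) g=4 f=5]

order=[(1,5) → (1,4) → (2,4)]; open=[(0,4) g=3 f=7, (0,5) g=2 f=7, (0,6) g=1 f=7, (1,3) g=3 f=7, (2,3) g=4 f=7, (2,5) g=2 f=5, (2,6) g=1 f=5, (3,4) g=4 f=5]; closed=[(1,4), (1,5), (1,6), (2,4)]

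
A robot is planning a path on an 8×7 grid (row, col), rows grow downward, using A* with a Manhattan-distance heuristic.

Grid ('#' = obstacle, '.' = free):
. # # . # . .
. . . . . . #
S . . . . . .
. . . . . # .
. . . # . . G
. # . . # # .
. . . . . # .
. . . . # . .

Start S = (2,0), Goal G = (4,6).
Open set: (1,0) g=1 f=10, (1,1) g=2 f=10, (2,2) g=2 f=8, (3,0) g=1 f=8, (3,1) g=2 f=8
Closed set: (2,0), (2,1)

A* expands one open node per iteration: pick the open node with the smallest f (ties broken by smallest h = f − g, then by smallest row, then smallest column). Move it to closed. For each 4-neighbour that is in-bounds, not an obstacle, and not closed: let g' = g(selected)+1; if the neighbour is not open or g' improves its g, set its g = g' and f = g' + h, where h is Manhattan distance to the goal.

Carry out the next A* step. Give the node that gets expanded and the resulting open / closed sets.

expanded=(2,2); open=[(1,0) g=1 f=10, (1,1) g=2 f=10, (1,2) g=3 f=10, (2,3) g=3 f=8, (3,0) g=1 f=8, (3,1) g=2 f=8, (3,2) g=3 f=8]; closed=[(2,0), (2,1), (2,2)]

step 1: expand (2,2) (f=8, h=6) → closed; open now [(1,0) g=1 f=10, (1,1) g=2 f=10, (1,2) g=3 f=10, (2,3) g=3 f=8, (3,0) g=1 f=8, (3,1) g=2 f=8, (3,2) g=3 f=8]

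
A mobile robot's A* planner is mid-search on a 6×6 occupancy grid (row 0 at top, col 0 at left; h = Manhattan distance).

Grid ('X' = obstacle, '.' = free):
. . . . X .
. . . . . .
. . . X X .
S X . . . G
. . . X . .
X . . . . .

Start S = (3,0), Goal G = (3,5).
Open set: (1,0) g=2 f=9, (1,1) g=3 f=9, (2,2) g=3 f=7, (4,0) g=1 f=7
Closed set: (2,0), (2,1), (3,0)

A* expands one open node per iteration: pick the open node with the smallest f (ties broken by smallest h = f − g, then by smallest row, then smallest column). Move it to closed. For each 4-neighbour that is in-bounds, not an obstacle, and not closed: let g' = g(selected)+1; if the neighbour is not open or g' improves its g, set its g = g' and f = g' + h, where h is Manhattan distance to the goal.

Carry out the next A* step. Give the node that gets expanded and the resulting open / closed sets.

expanded=(2,2); open=[(1,0) g=2 f=9, (1,1) g=3 f=9, (1,2) g=4 f=9, (3,2) g=4 f=7, (4,0) g=1 f=7]; closed=[(2,0), (2,1), (2,2), (3,0)]

step 1: expand (2,2) (f=7, h=4) → closed; open now [(1,0) g=2 f=9, (1,1) g=3 f=9, (1,2) g=4 f=9, (3,2) g=4 f=7, (4,0) g=1 f=7]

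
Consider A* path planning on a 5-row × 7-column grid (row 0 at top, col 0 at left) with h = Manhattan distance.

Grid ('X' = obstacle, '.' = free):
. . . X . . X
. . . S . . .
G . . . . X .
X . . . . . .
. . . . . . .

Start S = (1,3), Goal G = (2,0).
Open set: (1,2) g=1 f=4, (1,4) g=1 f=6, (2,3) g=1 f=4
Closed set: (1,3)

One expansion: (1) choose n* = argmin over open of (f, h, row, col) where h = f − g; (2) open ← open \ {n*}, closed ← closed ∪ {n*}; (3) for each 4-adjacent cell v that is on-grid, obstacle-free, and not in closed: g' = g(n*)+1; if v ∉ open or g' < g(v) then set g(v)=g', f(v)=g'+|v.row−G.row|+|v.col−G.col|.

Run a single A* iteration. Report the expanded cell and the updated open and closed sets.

step 1: expand (1,2) (f=4, h=3) → closed; open now [(0,2) g=2 f=6, (1,1) g=2 f=4, (1,4) g=1 f=6, (2,2) g=2 f=4, (2,3) g=1 f=4]

expanded=(1,2); open=[(0,2) g=2 f=6, (1,1) g=2 f=4, (1,4) g=1 f=6, (2,2) g=2 f=4, (2,3) g=1 f=4]; closed=[(1,2), (1,3)]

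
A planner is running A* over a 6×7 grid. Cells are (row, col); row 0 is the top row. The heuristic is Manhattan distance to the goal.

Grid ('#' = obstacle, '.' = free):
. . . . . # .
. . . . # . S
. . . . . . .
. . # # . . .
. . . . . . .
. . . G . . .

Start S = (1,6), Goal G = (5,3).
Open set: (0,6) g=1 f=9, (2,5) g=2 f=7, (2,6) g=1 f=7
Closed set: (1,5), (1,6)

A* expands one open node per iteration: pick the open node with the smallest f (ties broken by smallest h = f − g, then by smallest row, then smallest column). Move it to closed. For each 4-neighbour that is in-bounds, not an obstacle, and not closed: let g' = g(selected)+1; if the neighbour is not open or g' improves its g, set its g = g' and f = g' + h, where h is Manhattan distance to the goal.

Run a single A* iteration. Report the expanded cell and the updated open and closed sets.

step 1: expand (2,5) (f=7, h=5) → closed; open now [(0,6) g=1 f=9, (2,4) g=3 f=7, (2,6) g=1 f=7, (3,5) g=3 f=7]

expanded=(2,5); open=[(0,6) g=1 f=9, (2,4) g=3 f=7, (2,6) g=1 f=7, (3,5) g=3 f=7]; closed=[(1,5), (1,6), (2,5)]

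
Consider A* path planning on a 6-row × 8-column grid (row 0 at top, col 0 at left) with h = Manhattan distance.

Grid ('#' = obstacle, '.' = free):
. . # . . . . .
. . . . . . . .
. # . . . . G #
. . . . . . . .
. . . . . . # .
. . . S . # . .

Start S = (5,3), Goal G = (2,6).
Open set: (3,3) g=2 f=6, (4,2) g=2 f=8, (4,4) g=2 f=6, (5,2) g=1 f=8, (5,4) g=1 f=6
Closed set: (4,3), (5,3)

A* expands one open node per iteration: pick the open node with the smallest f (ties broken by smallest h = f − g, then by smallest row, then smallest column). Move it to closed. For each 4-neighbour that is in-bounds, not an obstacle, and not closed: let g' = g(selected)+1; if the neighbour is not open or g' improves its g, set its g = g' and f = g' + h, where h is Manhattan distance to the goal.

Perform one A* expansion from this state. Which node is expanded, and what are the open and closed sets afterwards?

expanded=(3,3); open=[(2,3) g=3 f=6, (3,2) g=3 f=8, (3,4) g=3 f=6, (4,2) g=2 f=8, (4,4) g=2 f=6, (5,2) g=1 f=8, (5,4) g=1 f=6]; closed=[(3,3), (4,3), (5,3)]

step 1: expand (3,3) (f=6, h=4) → closed; open now [(2,3) g=3 f=6, (3,2) g=3 f=8, (3,4) g=3 f=6, (4,2) g=2 f=8, (4,4) g=2 f=6, (5,2) g=1 f=8, (5,4) g=1 f=6]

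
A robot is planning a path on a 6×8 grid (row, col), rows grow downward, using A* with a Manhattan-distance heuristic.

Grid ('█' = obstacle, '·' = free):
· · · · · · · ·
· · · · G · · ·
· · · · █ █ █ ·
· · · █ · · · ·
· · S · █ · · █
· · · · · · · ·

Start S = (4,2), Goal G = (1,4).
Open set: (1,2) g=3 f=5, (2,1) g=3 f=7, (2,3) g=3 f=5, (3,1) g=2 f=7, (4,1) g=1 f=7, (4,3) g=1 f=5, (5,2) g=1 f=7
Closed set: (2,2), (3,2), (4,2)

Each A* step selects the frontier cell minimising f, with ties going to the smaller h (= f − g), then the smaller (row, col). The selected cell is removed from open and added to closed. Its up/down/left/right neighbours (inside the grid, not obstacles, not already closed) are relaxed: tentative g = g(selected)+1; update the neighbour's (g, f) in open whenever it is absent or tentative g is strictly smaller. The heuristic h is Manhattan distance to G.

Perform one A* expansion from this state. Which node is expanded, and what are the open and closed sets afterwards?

step 1: expand (1,2) (f=5, h=2) → closed; open now [(0,2) g=4 f=7, (1,1) g=4 f=7, (1,3) g=4 f=5, (2,1) g=3 f=7, (2,3) g=3 f=5, (3,1) g=2 f=7, (4,1) g=1 f=7, (4,3) g=1 f=5, (5,2) g=1 f=7]

expanded=(1,2); open=[(0,2) g=4 f=7, (1,1) g=4 f=7, (1,3) g=4 f=5, (2,1) g=3 f=7, (2,3) g=3 f=5, (3,1) g=2 f=7, (4,1) g=1 f=7, (4,3) g=1 f=5, (5,2) g=1 f=7]; closed=[(1,2), (2,2), (3,2), (4,2)]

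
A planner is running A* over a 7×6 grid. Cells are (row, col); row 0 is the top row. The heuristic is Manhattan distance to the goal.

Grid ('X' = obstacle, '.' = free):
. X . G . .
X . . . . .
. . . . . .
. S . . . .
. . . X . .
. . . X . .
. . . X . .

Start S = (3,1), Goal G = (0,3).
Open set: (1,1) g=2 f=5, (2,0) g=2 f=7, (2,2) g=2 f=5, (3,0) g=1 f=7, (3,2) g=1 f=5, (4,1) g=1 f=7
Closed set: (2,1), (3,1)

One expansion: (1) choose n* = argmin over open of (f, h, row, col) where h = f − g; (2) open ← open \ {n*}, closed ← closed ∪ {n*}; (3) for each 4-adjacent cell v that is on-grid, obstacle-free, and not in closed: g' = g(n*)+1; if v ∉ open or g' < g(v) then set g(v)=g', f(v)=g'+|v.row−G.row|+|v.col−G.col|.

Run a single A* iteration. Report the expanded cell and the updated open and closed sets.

expanded=(1,1); open=[(1,2) g=3 f=5, (2,0) g=2 f=7, (2,2) g=2 f=5, (3,0) g=1 f=7, (3,2) g=1 f=5, (4,1) g=1 f=7]; closed=[(1,1), (2,1), (3,1)]

step 1: expand (1,1) (f=5, h=3) → closed; open now [(1,2) g=3 f=5, (2,0) g=2 f=7, (2,2) g=2 f=5, (3,0) g=1 f=7, (3,2) g=1 f=5, (4,1) g=1 f=7]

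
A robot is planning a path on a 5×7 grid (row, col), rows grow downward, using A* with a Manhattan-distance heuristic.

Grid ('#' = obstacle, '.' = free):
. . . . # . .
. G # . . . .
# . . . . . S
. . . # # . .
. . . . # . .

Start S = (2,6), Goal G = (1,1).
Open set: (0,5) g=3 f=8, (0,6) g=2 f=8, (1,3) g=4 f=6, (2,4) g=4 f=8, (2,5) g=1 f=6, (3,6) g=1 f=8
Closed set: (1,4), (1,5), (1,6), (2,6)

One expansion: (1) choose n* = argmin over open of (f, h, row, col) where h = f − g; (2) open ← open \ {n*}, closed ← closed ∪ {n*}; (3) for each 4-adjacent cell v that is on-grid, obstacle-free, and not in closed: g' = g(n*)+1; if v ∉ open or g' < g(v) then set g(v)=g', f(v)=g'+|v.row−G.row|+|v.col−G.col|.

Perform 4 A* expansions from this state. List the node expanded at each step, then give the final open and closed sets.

step 1: expand (1,3) (f=6, h=2) → closed; open now [(0,3) g=5 f=8, (0,5) g=3 f=8, (0,6) g=2 f=8, (2,3) g=5 f=8, (2,4) g=4 f=8, (2,5) g=1 f=6, (3,6) g=1 f=8]
step 2: expand (2,5) (f=6, h=5) → closed; open now [(0,3) g=5 f=8, (0,5) g=3 f=8, (0,6) g=2 f=8, (2,3) g=5 f=8, (2,4) g=2 f=6, (3,5) g=2 f=8, (3,6) g=1 f=8]
step 3: expand (2,4) (f=6, h=4) → closed; open now [(0,3) g=5 f=8, (0,5) g=3 f=8, (0,6) g=2 f=8, (2,3) g=3 f=6, (3,5) g=2 f=8, (3,6) g=1 f=8]
step 4: expand (2,3) (f=6, h=3) → closed; open now [(0,3) g=5 f=8, (0,5) g=3 f=8, (0,6) g=2 f=8, (2,2) g=4 f=6, (3,5) g=2 f=8, (3,6) g=1 f=8]

order=[(1,3) → (2,5) → (2,4) → (2,3)]; open=[(0,3) g=5 f=8, (0,5) g=3 f=8, (0,6) g=2 f=8, (2,2) g=4 f=6, (3,5) g=2 f=8, (3,6) g=1 f=8]; closed=[(1,3), (1,4), (1,5), (1,6), (2,3), (2,4), (2,5), (2,6)]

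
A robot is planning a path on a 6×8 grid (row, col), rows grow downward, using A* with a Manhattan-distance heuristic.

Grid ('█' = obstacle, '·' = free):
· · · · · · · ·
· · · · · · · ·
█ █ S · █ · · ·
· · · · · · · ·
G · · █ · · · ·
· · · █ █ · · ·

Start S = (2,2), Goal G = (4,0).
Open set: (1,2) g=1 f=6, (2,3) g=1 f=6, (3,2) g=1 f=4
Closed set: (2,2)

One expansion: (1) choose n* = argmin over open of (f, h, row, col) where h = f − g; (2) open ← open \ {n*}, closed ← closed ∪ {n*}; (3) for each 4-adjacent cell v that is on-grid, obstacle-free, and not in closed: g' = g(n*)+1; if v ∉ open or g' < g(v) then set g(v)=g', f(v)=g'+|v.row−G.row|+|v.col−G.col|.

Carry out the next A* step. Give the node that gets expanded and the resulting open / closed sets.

expanded=(3,2); open=[(1,2) g=1 f=6, (2,3) g=1 f=6, (3,1) g=2 f=4, (3,3) g=2 f=6, (4,2) g=2 f=4]; closed=[(2,2), (3,2)]

step 1: expand (3,2) (f=4, h=3) → closed; open now [(1,2) g=1 f=6, (2,3) g=1 f=6, (3,1) g=2 f=4, (3,3) g=2 f=6, (4,2) g=2 f=4]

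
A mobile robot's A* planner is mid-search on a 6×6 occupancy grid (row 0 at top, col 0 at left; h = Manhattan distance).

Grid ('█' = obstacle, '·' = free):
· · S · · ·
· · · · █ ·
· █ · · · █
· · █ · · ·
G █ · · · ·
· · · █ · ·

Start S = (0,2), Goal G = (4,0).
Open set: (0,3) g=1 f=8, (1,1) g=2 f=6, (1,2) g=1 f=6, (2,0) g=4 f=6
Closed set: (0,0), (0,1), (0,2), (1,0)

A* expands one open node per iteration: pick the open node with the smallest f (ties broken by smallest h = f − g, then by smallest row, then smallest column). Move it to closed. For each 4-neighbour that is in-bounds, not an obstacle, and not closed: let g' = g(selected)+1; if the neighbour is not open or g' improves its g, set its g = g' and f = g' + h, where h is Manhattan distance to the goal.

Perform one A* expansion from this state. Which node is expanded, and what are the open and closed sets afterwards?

expanded=(2,0); open=[(0,3) g=1 f=8, (1,1) g=2 f=6, (1,2) g=1 f=6, (3,0) g=5 f=6]; closed=[(0,0), (0,1), (0,2), (1,0), (2,0)]

step 1: expand (2,0) (f=6, h=2) → closed; open now [(0,3) g=1 f=8, (1,1) g=2 f=6, (1,2) g=1 f=6, (3,0) g=5 f=6]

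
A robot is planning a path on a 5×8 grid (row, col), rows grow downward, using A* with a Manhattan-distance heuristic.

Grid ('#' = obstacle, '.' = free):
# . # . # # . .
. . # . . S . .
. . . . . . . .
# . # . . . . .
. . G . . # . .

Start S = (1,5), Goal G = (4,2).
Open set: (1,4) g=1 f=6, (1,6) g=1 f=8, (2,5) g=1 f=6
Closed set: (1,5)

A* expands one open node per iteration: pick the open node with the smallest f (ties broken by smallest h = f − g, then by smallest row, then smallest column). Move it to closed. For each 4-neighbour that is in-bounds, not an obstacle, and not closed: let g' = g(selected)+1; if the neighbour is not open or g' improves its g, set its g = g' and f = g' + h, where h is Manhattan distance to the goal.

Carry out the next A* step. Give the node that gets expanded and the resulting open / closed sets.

step 1: expand (1,4) (f=6, h=5) → closed; open now [(1,3) g=2 f=6, (1,6) g=1 f=8, (2,4) g=2 f=6, (2,5) g=1 f=6]

expanded=(1,4); open=[(1,3) g=2 f=6, (1,6) g=1 f=8, (2,4) g=2 f=6, (2,5) g=1 f=6]; closed=[(1,4), (1,5)]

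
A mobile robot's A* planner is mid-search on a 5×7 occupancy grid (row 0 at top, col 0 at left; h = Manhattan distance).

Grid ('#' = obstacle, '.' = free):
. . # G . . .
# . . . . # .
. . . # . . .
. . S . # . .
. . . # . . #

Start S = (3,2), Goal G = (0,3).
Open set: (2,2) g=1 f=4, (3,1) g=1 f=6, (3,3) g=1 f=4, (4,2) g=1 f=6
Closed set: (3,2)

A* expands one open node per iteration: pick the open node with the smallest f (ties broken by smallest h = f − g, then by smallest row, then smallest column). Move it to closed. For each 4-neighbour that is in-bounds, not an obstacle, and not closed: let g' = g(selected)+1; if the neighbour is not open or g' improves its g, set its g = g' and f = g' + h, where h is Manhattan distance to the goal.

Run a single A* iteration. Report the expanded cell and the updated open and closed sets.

expanded=(2,2); open=[(1,2) g=2 f=4, (2,1) g=2 f=6, (3,1) g=1 f=6, (3,3) g=1 f=4, (4,2) g=1 f=6]; closed=[(2,2), (3,2)]

step 1: expand (2,2) (f=4, h=3) → closed; open now [(1,2) g=2 f=4, (2,1) g=2 f=6, (3,1) g=1 f=6, (3,3) g=1 f=4, (4,2) g=1 f=6]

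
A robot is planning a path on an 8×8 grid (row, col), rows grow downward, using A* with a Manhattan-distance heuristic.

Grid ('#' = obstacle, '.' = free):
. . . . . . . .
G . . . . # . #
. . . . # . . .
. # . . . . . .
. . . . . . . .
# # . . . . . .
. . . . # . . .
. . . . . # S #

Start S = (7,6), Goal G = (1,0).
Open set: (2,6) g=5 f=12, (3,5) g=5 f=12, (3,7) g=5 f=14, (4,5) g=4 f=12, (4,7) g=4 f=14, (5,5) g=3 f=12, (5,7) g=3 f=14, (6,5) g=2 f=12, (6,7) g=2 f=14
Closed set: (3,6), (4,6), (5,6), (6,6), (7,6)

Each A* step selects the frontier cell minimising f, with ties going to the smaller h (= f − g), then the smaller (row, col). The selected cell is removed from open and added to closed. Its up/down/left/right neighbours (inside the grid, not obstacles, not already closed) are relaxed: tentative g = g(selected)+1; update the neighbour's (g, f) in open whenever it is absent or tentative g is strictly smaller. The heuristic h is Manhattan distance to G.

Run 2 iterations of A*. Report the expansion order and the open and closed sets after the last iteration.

order=[(2,6) → (1,6)]; open=[(0,6) g=7 f=14, (2,5) g=6 f=12, (2,7) g=6 f=14, (3,5) g=5 f=12, (3,7) g=5 f=14, (4,5) g=4 f=12, (4,7) g=4 f=14, (5,5) g=3 f=12, (5,7) g=3 f=14, (6,5) g=2 f=12, (6,7) g=2 f=14]; closed=[(1,6), (2,6), (3,6), (4,6), (5,6), (6,6), (7,6)]

step 1: expand (2,6) (f=12, h=7) → closed; open now [(1,6) g=6 f=12, (2,5) g=6 f=12, (2,7) g=6 f=14, (3,5) g=5 f=12, (3,7) g=5 f=14, (4,5) g=4 f=12, (4,7) g=4 f=14, (5,5) g=3 f=12, (5,7) g=3 f=14, (6,5) g=2 f=12, (6,7) g=2 f=14]
step 2: expand (1,6) (f=12, h=6) → closed; open now [(0,6) g=7 f=14, (2,5) g=6 f=12, (2,7) g=6 f=14, (3,5) g=5 f=12, (3,7) g=5 f=14, (4,5) g=4 f=12, (4,7) g=4 f=14, (5,5) g=3 f=12, (5,7) g=3 f=14, (6,5) g=2 f=12, (6,7) g=2 f=14]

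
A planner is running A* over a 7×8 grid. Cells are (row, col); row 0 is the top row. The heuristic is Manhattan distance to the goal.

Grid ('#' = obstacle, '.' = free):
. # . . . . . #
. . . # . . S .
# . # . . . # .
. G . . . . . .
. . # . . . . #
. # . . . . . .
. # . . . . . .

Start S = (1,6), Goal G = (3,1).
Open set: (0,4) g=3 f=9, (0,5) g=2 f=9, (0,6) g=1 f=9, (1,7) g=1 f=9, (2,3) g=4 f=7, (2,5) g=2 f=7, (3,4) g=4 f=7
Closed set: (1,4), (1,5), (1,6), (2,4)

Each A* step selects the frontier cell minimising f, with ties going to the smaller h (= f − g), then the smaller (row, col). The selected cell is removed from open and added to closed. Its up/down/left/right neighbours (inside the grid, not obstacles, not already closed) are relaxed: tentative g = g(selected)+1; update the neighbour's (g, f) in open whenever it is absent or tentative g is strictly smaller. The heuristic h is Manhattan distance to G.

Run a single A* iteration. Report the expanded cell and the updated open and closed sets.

step 1: expand (2,3) (f=7, h=3) → closed; open now [(0,4) g=3 f=9, (0,5) g=2 f=9, (0,6) g=1 f=9, (1,7) g=1 f=9, (2,5) g=2 f=7, (3,3) g=5 f=7, (3,4) g=4 f=7]

expanded=(2,3); open=[(0,4) g=3 f=9, (0,5) g=2 f=9, (0,6) g=1 f=9, (1,7) g=1 f=9, (2,5) g=2 f=7, (3,3) g=5 f=7, (3,4) g=4 f=7]; closed=[(1,4), (1,5), (1,6), (2,3), (2,4)]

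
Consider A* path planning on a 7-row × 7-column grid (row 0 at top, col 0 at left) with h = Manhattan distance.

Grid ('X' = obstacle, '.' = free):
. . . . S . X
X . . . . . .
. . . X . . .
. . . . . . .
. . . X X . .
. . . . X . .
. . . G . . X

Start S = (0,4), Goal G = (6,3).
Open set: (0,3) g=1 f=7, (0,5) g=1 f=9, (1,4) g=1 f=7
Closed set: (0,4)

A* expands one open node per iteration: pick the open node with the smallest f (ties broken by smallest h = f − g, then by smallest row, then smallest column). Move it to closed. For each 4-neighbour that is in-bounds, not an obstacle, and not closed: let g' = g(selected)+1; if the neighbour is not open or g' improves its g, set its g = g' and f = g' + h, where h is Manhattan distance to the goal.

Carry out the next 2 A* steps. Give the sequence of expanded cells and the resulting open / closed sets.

step 1: expand (0,3) (f=7, h=6) → closed; open now [(0,2) g=2 f=9, (0,5) g=1 f=9, (1,3) g=2 f=7, (1,4) g=1 f=7]
step 2: expand (1,3) (f=7, h=5) → closed; open now [(0,2) g=2 f=9, (0,5) g=1 f=9, (1,2) g=3 f=9, (1,4) g=1 f=7]

order=[(0,3) → (1,3)]; open=[(0,2) g=2 f=9, (0,5) g=1 f=9, (1,2) g=3 f=9, (1,4) g=1 f=7]; closed=[(0,3), (0,4), (1,3)]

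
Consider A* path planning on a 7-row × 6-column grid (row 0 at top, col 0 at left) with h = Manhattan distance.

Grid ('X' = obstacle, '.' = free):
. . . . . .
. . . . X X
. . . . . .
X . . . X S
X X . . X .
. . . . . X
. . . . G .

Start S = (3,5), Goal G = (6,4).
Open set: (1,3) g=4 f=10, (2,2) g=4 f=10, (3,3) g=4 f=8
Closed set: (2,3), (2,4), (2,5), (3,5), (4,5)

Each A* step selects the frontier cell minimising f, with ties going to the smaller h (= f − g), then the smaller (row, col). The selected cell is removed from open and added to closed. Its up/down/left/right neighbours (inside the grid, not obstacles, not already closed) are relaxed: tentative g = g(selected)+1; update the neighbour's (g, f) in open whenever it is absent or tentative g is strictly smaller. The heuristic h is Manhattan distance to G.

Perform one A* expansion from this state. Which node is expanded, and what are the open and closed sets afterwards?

step 1: expand (3,3) (f=8, h=4) → closed; open now [(1,3) g=4 f=10, (2,2) g=4 f=10, (3,2) g=5 f=10, (4,3) g=5 f=8]

expanded=(3,3); open=[(1,3) g=4 f=10, (2,2) g=4 f=10, (3,2) g=5 f=10, (4,3) g=5 f=8]; closed=[(2,3), (2,4), (2,5), (3,3), (3,5), (4,5)]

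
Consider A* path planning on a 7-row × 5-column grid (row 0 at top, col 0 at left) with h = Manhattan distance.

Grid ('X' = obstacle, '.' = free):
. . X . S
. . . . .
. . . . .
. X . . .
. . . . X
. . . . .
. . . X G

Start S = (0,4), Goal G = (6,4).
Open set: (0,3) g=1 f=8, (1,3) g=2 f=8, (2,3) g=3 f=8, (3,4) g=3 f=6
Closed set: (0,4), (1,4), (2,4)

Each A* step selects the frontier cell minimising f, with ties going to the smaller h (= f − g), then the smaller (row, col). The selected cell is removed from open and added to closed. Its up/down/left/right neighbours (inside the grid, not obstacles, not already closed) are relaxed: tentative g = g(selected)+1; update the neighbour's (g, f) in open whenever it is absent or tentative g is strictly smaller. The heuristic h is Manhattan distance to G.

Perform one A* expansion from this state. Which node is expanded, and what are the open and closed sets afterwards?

step 1: expand (3,4) (f=6, h=3) → closed; open now [(0,3) g=1 f=8, (1,3) g=2 f=8, (2,3) g=3 f=8, (3,3) g=4 f=8]

expanded=(3,4); open=[(0,3) g=1 f=8, (1,3) g=2 f=8, (2,3) g=3 f=8, (3,3) g=4 f=8]; closed=[(0,4), (1,4), (2,4), (3,4)]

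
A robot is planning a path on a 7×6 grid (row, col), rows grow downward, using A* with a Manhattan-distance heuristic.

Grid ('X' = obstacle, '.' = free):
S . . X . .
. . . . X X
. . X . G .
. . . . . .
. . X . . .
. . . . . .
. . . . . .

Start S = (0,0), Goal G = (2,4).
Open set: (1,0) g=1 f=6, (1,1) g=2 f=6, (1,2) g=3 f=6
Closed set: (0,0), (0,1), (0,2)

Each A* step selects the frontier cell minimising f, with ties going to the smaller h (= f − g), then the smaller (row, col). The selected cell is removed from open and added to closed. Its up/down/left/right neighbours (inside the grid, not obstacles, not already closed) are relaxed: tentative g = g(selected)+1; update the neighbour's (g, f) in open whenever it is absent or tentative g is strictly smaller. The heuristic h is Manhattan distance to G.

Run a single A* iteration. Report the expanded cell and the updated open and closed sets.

expanded=(1,2); open=[(1,0) g=1 f=6, (1,1) g=2 f=6, (1,3) g=4 f=6]; closed=[(0,0), (0,1), (0,2), (1,2)]

step 1: expand (1,2) (f=6, h=3) → closed; open now [(1,0) g=1 f=6, (1,1) g=2 f=6, (1,3) g=4 f=6]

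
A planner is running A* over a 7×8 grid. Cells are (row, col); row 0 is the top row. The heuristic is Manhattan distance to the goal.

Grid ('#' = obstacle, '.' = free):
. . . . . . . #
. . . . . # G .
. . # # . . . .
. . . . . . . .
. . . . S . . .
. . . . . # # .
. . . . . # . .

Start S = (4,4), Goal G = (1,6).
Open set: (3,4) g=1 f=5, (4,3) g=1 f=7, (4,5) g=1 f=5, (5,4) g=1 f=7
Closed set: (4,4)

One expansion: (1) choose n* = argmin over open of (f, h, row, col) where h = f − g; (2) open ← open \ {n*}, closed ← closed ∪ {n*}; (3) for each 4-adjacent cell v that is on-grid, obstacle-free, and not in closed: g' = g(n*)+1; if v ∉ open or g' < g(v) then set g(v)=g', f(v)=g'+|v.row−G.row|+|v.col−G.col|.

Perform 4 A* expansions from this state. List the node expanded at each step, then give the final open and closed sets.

step 1: expand (3,4) (f=5, h=4) → closed; open now [(2,4) g=2 f=5, (3,3) g=2 f=7, (3,5) g=2 f=5, (4,3) g=1 f=7, (4,5) g=1 f=5, (5,4) g=1 f=7]
step 2: expand (2,4) (f=5, h=3) → closed; open now [(1,4) g=3 f=5, (2,5) g=3 f=5, (3,3) g=2 f=7, (3,5) g=2 f=5, (4,3) g=1 f=7, (4,5) g=1 f=5, (5,4) g=1 f=7]
step 3: expand (1,4) (f=5, h=2) → closed; open now [(0,4) g=4 f=7, (1,3) g=4 f=7, (2,5) g=3 f=5, (3,3) g=2 f=7, (3,5) g=2 f=5, (4,3) g=1 f=7, (4,5) g=1 f=5, (5,4) g=1 f=7]
step 4: expand (2,5) (f=5, h=2) → closed; open now [(0,4) g=4 f=7, (1,3) g=4 f=7, (2,6) g=4 f=5, (3,3) g=2 f=7, (3,5) g=2 f=5, (4,3) g=1 f=7, (4,5) g=1 f=5, (5,4) g=1 f=7]

order=[(3,4) → (2,4) → (1,4) → (2,5)]; open=[(0,4) g=4 f=7, (1,3) g=4 f=7, (2,6) g=4 f=5, (3,3) g=2 f=7, (3,5) g=2 f=5, (4,3) g=1 f=7, (4,5) g=1 f=5, (5,4) g=1 f=7]; closed=[(1,4), (2,4), (2,5), (3,4), (4,4)]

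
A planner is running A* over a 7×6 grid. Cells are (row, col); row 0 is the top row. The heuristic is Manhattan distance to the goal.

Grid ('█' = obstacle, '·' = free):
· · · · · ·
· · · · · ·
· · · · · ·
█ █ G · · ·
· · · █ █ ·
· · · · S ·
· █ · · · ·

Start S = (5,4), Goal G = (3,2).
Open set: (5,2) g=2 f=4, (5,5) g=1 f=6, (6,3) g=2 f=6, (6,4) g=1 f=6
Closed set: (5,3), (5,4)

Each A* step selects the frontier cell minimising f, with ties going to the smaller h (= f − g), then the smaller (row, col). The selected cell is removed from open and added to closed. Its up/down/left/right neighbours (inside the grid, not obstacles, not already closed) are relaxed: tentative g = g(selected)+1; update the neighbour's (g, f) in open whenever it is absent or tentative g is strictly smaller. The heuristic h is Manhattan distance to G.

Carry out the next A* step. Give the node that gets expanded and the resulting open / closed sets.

expanded=(5,2); open=[(4,2) g=3 f=4, (5,1) g=3 f=6, (5,5) g=1 f=6, (6,2) g=3 f=6, (6,3) g=2 f=6, (6,4) g=1 f=6]; closed=[(5,2), (5,3), (5,4)]

step 1: expand (5,2) (f=4, h=2) → closed; open now [(4,2) g=3 f=4, (5,1) g=3 f=6, (5,5) g=1 f=6, (6,2) g=3 f=6, (6,3) g=2 f=6, (6,4) g=1 f=6]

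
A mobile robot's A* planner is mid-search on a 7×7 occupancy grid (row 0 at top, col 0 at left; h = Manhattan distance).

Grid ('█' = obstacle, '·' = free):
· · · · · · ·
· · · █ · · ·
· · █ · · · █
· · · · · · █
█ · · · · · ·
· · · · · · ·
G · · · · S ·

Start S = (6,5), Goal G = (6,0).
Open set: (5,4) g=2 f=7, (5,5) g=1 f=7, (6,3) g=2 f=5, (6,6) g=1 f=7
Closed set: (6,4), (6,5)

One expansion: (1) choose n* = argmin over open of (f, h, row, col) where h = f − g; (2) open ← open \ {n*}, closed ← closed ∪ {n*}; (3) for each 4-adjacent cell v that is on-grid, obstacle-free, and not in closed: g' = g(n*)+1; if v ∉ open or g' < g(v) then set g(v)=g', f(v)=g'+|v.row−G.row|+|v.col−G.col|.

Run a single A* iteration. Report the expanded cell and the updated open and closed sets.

expanded=(6,3); open=[(5,3) g=3 f=7, (5,4) g=2 f=7, (5,5) g=1 f=7, (6,2) g=3 f=5, (6,6) g=1 f=7]; closed=[(6,3), (6,4), (6,5)]

step 1: expand (6,3) (f=5, h=3) → closed; open now [(5,3) g=3 f=7, (5,4) g=2 f=7, (5,5) g=1 f=7, (6,2) g=3 f=5, (6,6) g=1 f=7]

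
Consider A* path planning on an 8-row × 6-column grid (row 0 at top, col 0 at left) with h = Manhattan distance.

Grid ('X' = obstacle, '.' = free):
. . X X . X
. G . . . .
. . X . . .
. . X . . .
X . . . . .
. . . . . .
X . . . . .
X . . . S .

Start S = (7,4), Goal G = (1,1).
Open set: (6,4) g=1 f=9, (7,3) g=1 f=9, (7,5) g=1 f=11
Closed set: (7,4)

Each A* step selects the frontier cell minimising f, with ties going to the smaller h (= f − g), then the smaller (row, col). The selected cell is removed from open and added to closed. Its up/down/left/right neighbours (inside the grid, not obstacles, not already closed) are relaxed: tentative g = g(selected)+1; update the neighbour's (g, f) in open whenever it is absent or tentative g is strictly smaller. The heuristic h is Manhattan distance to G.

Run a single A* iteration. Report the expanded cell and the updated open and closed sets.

step 1: expand (6,4) (f=9, h=8) → closed; open now [(5,4) g=2 f=9, (6,3) g=2 f=9, (6,5) g=2 f=11, (7,3) g=1 f=9, (7,5) g=1 f=11]

expanded=(6,4); open=[(5,4) g=2 f=9, (6,3) g=2 f=9, (6,5) g=2 f=11, (7,3) g=1 f=9, (7,5) g=1 f=11]; closed=[(6,4), (7,4)]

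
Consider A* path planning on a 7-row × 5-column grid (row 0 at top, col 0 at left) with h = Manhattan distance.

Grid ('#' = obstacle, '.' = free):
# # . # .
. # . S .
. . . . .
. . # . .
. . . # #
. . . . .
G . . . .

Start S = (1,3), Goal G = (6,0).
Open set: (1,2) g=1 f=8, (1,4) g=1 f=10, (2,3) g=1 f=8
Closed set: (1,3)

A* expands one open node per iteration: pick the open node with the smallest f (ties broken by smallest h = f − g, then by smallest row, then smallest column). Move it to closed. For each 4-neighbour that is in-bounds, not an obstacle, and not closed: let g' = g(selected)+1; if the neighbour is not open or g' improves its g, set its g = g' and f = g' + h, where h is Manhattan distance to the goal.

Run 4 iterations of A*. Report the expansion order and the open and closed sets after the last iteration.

order=[(1,2) → (2,2) → (2,1) → (2,0)]; open=[(0,2) g=2 f=10, (1,0) g=5 f=10, (1,4) g=1 f=10, (2,3) g=1 f=8, (3,0) g=5 f=8, (3,1) g=4 f=8]; closed=[(1,2), (1,3), (2,0), (2,1), (2,2)]

step 1: expand (1,2) (f=8, h=7) → closed; open now [(0,2) g=2 f=10, (1,4) g=1 f=10, (2,2) g=2 f=8, (2,3) g=1 f=8]
step 2: expand (2,2) (f=8, h=6) → closed; open now [(0,2) g=2 f=10, (1,4) g=1 f=10, (2,1) g=3 f=8, (2,3) g=1 f=8]
step 3: expand (2,1) (f=8, h=5) → closed; open now [(0,2) g=2 f=10, (1,4) g=1 f=10, (2,0) g=4 f=8, (2,3) g=1 f=8, (3,1) g=4 f=8]
step 4: expand (2,0) (f=8, h=4) → closed; open now [(0,2) g=2 f=10, (1,0) g=5 f=10, (1,4) g=1 f=10, (2,3) g=1 f=8, (3,0) g=5 f=8, (3,1) g=4 f=8]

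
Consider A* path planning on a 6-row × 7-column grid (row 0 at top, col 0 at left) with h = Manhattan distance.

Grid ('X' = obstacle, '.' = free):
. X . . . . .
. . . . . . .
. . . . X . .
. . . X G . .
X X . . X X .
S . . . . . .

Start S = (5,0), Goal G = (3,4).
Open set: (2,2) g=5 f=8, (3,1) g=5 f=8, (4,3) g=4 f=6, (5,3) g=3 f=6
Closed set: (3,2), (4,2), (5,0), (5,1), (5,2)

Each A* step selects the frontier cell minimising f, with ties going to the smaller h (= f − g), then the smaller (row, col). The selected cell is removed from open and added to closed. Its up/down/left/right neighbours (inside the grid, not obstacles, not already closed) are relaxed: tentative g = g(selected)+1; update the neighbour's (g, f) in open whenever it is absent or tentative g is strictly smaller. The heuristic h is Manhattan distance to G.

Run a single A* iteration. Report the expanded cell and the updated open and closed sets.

step 1: expand (4,3) (f=6, h=2) → closed; open now [(2,2) g=5 f=8, (3,1) g=5 f=8, (5,3) g=3 f=6]

expanded=(4,3); open=[(2,2) g=5 f=8, (3,1) g=5 f=8, (5,3) g=3 f=6]; closed=[(3,2), (4,2), (4,3), (5,0), (5,1), (5,2)]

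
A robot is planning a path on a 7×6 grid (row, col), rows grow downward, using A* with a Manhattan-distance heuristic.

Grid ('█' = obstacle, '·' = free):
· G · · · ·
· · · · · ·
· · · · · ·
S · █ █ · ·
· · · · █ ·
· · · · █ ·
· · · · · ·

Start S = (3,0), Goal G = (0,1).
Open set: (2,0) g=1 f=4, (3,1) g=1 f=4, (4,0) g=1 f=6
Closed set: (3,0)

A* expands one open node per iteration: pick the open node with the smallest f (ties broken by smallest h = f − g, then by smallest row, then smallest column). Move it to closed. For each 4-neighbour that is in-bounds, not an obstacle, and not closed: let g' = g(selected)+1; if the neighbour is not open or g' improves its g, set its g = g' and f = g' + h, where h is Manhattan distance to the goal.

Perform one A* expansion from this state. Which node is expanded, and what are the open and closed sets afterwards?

expanded=(2,0); open=[(1,0) g=2 f=4, (2,1) g=2 f=4, (3,1) g=1 f=4, (4,0) g=1 f=6]; closed=[(2,0), (3,0)]

step 1: expand (2,0) (f=4, h=3) → closed; open now [(1,0) g=2 f=4, (2,1) g=2 f=4, (3,1) g=1 f=4, (4,0) g=1 f=6]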